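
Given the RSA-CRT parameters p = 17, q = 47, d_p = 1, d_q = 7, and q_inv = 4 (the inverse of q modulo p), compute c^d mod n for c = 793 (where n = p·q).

m₁ = c^(d_p) mod p: c ≡ 11 (mod 17), and 11^1 mod 17 = 11.
m₂ = c^(d_q) mod q: c ≡ 41 (mod 47), and 41^7 mod 47 = 43.
h = q_inv·(m₁ − m₂) mod p = 4·(11 − 43) mod 17 = 8.
m = m₂ + h·q = 43 + 8·47 = 419.

419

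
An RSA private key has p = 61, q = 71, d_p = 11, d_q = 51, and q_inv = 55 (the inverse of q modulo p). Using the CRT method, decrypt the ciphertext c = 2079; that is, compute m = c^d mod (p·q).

m₁ = c^(d_p) mod p: c ≡ 5 (mod 61), and 5^11 mod 61 = 4.
m₂ = c^(d_q) mod q: c ≡ 20 (mod 71), and 20^51 mod 71 = 45.
h = q_inv·(m₁ − m₂) mod p = 55·(4 − 45) mod 61 = 2.
m = m₂ + h·q = 45 + 2·71 = 187.

187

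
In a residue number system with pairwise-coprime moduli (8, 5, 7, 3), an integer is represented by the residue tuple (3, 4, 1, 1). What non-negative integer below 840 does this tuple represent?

From x ≡ 3 (mod 8) write x = 3 + 8t. Substituting into x ≡ 4 (mod 5) gives 8t ≡ 1 (mod 5), and since 3⁻¹ ≡ 2 (mod 5), t ≡ 2. Hence x ≡ 3 + 8·2 = 19 (mod 40).
From x ≡ 19 (mod 40) write x = 19 + 40t. Substituting into x ≡ 1 (mod 7) gives 40t ≡ 3 (mod 7), and since 5⁻¹ ≡ 3 (mod 7), t ≡ 2. Hence x ≡ 19 + 40·2 = 99 (mod 280).
From x ≡ 99 (mod 280) write x = 99 + 280t. Substituting into x ≡ 1 (mod 3) gives 280t ≡ 1 (mod 3), and since 1⁻¹ ≡ 1 (mod 3), t ≡ 1. Hence x ≡ 99 + 280·1 = 379 (mod 840).

379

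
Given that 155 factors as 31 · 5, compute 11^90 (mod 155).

1

Mod 31: 11 ≡ 11; since 30 | 90, by Fermat 11^90 ≡ 1 (mod 31).
Mod 5: 11 ≡ 1; by Fermat, exponent reduces to 90 mod 4 = 2; 1^2 ≡ 1 (mod 5).
Combine by CRT: x ≡ 1 (mod 31), x ≡ 1 (mod 5) ⇒ x ≡ 1 (mod 155).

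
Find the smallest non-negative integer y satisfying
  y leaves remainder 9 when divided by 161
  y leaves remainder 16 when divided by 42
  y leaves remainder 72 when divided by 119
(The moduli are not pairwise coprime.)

15304

Combine the congruences pairwise.
gcd(161, 42) = 7 and 7 | (16 − 9), so the pair is consistent; merging gives y ≡ 814 (mod 966), where 966 = lcm(161, 42).
gcd(966, 119) = 7 and 7 | (72 − 814), so the pair is consistent; merging gives y ≡ 15304 (mod 16422), where 16422 = lcm(966, 119).
The solution is unique modulo lcm(161, 42, 119) = 16422.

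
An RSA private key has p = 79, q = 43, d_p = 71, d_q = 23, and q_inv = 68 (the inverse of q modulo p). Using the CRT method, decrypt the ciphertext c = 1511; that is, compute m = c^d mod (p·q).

1756

m₁ = c^(d_p) mod p: c ≡ 10 (mod 79), and 10^71 mod 79 = 18.
m₂ = c^(d_q) mod q: c ≡ 6 (mod 43), and 6^23 mod 43 = 36.
h = q_inv·(m₁ − m₂) mod p = 68·(18 − 36) mod 79 = 40.
m = m₂ + h·q = 36 + 40·43 = 1756.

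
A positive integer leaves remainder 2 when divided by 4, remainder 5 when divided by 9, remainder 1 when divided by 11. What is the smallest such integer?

122

From k ≡ 2 (mod 4) write k = 2 + 4t. Substituting into k ≡ 5 (mod 9) gives 4t ≡ 3 (mod 9), and since 4⁻¹ ≡ 7 (mod 9), t ≡ 3. Hence k ≡ 2 + 4·3 = 14 (mod 36).
From k ≡ 14 (mod 36) write k = 14 + 36t. Substituting into k ≡ 1 (mod 11) gives 36t ≡ 9 (mod 11), and since 3⁻¹ ≡ 4 (mod 11), t ≡ 3. Hence k ≡ 14 + 36·3 = 122 (mod 396).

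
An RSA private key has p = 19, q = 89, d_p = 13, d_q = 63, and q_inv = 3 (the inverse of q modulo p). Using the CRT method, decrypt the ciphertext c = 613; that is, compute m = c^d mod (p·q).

17

m₁ = c^(d_p) mod p: c ≡ 5 (mod 19), and 5^13 mod 19 = 17.
m₂ = c^(d_q) mod q: c ≡ 79 (mod 89), and 79^63 mod 89 = 17.
h = q_inv·(m₁ − m₂) mod p = 3·(17 − 17) mod 19 = 0.
m = m₂ + h·q = 17 + 0·89 = 17.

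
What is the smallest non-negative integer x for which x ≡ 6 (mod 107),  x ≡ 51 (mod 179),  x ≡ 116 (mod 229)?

The moduli are pairwise coprime; N = 107·179·229 = 4386037.
N/107 = 40991; 40991 ≡ 10 (mod 107); 10·75 ≡ 1, so inverse 75.
N/179 = 24503; 24503 ≡ 159 (mod 179); 159·170 ≡ 1, so inverse 170.
N/229 = 19153; 19153 ≡ 146 (mod 229); 146·80 ≡ 1, so inverse 80.
x ≡ 6·40991·75 + 51·24503·170 + 116·19153·80 = 408626800.
408626800 mod 4386037 = 725359.

725359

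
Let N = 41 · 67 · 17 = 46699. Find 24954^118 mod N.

Mod 41: 24954 ≡ 26; by Fermat, exponent reduces to 118 mod 40 = 38; 26^38 ≡ 39 (mod 41).
Mod 67: 24954 ≡ 30; by Fermat, exponent reduces to 118 mod 66 = 52; 30^52 ≡ 37 (mod 67).
Mod 17: 24954 ≡ 15; by Fermat, exponent reduces to 118 mod 16 = 6; 15^6 ≡ 13 (mod 17).
Combine by CRT: x ≡ 39 (mod 41), x ≡ 37 (mod 67), x ≡ 13 (mod 17) ⇒ x ≡ 23286 (mod 46699).

23286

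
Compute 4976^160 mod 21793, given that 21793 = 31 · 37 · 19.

Mod 31: 4976 ≡ 16; by Fermat, exponent reduces to 160 mod 30 = 10; 16^10 ≡ 1 (mod 31).
Mod 37: 4976 ≡ 18; by Fermat, exponent reduces to 160 mod 36 = 16; 18^16 ≡ 33 (mod 37).
Mod 19: 4976 ≡ 17; by Fermat, exponent reduces to 160 mod 18 = 16; 17^16 ≡ 5 (mod 19).
Combine by CRT: x ≡ 1 (mod 31), x ≡ 33 (mod 37), x ≡ 5 (mod 19) ⇒ x ≡ 15129 (mod 21793).

15129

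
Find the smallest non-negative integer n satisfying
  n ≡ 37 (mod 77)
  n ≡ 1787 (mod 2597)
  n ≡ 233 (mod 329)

gcd(77, 2597) = 7 and 7 | (1787 − 37), so the pair is consistent; merging gives n ≡ 27757 (mod 28567), where 28567 = lcm(77, 2597).
gcd(28567, 329) = 7 and 7 | (233 − 27757), so the pair is consistent; merging gives n ≡ 1313272 (mod 1342649), where 1342649 = lcm(28567, 329).
The solution is unique modulo lcm(77, 2597, 329) = 1342649.

1313272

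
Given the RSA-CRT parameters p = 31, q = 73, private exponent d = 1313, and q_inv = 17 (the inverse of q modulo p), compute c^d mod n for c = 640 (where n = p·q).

1321

d_p = d mod (p−1) = 1313 mod 30 = 23; d_q = d mod (q−1) = 17.
m₁ = c^(d_p) mod p: c ≡ 20 (mod 31), and 20^23 mod 31 = 19.
m₂ = c^(d_q) mod q: c ≡ 56 (mod 73), and 56^17 mod 73 = 7.
h = q_inv·(m₁ − m₂) mod p = 17·(19 − 7) mod 31 = 18.
m = m₂ + h·q = 7 + 18·73 = 1321.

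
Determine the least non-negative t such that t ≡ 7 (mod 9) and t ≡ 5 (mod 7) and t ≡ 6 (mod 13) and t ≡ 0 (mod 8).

The moduli are pairwise coprime; N = 9·7·13·8 = 6552.
N/9 = 728; 728 ≡ 8 (mod 9); 8·8 ≡ 1, so inverse 8.
N/7 = 936; 936 ≡ 5 (mod 7); 5·3 ≡ 1, so inverse 3.
N/13 = 504; 504 ≡ 10 (mod 13); 10·4 ≡ 1, so inverse 4.
N/8 = 819; 819 ≡ 3 (mod 8); 3·3 ≡ 1, so inverse 3.
t ≡ 7·728·8 + 5·936·3 + 6·504·4 + 0·819·3 = 66904.
66904 mod 6552 = 1384.

1384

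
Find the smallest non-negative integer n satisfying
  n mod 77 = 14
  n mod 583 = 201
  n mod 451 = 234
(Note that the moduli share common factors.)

66080

gcd(77, 583) = 11 and 11 | (201 − 14), so the pair is consistent; merging gives n ≡ 784 (mod 4081), where 4081 = lcm(77, 583).
gcd(4081, 451) = 11 and 11 | (234 − 784), so the pair is consistent; merging gives n ≡ 66080 (mod 167321), where 167321 = lcm(4081, 451).
The solution is unique modulo lcm(77, 583, 451) = 167321.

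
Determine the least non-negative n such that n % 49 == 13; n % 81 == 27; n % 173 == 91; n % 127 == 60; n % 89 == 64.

199844847

The moduli are pairwise coprime; M = 49·81·173·127·89 = 7761058011.
M/49 = 158388939; 158388939 ≡ 16 (mod 49); 16·46 ≡ 1, so inverse 46.
M/81 = 95815531; 95815531 ≡ 64 (mod 81); 64·19 ≡ 1, so inverse 19.
M/173 = 44861607; 44861607 ≡ 112 (mod 173); 112·17 ≡ 1, so inverse 17.
M/127 = 61110693; 61110693 ≡ 71 (mod 127); 71·34 ≡ 1, so inverse 34.
M/89 = 87202899; 87202899 ≡ 76 (mod 89); 76·41 ≡ 1, so inverse 41.
n ≡ 13·158388939·46 + 27·95815531·19 + 91·44861607·17 + 60·61110693·34 + 64·87202899·41 = 566757079650.
566757079650 mod 7761058011 = 199844847.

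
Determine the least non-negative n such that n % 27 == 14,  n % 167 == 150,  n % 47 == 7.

65948

From n ≡ 14 (mod 27) write n = 14 + 27t. Substituting into n ≡ 150 (mod 167) gives 27t ≡ 136 (mod 167), and since 27⁻¹ ≡ 99 (mod 167), t ≡ 104. Hence n ≡ 14 + 27·104 = 2822 (mod 4509).
From n ≡ 2822 (mod 4509) write n = 2822 + 4509t. Substituting into n ≡ 7 (mod 47) gives 4509t ≡ 5 (mod 47), and since 44⁻¹ ≡ 31 (mod 47), t ≡ 14. Hence n ≡ 2822 + 4509·14 = 65948 (mod 211923).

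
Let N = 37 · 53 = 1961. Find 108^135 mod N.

Mod 37: 108 ≡ 34; by Fermat, exponent reduces to 135 mod 36 = 27; 34^27 ≡ 1 (mod 37).
Mod 53: 108 ≡ 2; by Fermat, exponent reduces to 135 mod 52 = 31; 2^31 ≡ 21 (mod 53).
Combine by CRT: x ≡ 1 (mod 37), x ≡ 21 (mod 53) ⇒ x ≡ 445 (mod 1961).

445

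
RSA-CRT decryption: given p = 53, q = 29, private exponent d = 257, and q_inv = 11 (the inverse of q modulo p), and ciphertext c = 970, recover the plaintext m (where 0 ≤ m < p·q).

d_p = d mod (p−1) = 257 mod 52 = 49; d_q = d mod (q−1) = 5.
m₁ = c^(d_p) mod p: c ≡ 16 (mod 53), and 16^49 mod 53 = 46.
m₂ = c^(d_q) mod q: c ≡ 13 (mod 29), and 13^5 mod 29 = 6.
h = q_inv·(m₁ − m₂) mod p = 11·(46 − 6) mod 53 = 16.
m = m₂ + h·q = 6 + 16·29 = 470.

470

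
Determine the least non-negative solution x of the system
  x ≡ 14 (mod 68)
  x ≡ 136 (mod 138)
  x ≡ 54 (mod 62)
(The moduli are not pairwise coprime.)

gcd(68, 138) = 2 and 2 | (136 − 14), so the pair is consistent; merging gives x ≡ 1102 (mod 4692), where 4692 = lcm(68, 138).
gcd(4692, 62) = 2 and 2 | (54 − 1102), so the pair is consistent; merging gives x ≡ 43330 (mod 145452), where 145452 = lcm(4692, 62).
The solution is unique modulo lcm(68, 138, 62) = 145452.

43330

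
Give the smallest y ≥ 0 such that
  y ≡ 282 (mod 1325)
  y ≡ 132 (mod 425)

gcd(1325, 425) = 25 and 25 | (132 − 282), so the pair is consistent; merging gives y ≡ 18832 (mod 22525), where 22525 = lcm(1325, 425).
The solution is unique modulo lcm(1325, 425) = 22525.

18832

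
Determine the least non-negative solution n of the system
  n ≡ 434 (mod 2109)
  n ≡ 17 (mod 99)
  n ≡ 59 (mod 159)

3263057

Combine the congruences pairwise.
gcd(2109, 99) = 3 and 3 | (17 − 434), so the pair is consistent; merging gives n ≡ 61595 (mod 69597), where 69597 = lcm(2109, 99).
gcd(69597, 159) = 3 and 3 | (59 − 61595), so the pair is consistent; merging gives n ≡ 3263057 (mod 3688641), where 3688641 = lcm(69597, 159).
The solution is unique modulo lcm(2109, 99, 159) = 3688641.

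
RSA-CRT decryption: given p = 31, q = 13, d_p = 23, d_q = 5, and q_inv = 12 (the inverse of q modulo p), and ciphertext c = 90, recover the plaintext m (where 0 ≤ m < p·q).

51

m₁ = c^(d_p) mod p: c ≡ 28 (mod 31), and 28^23 mod 31 = 20.
m₂ = c^(d_q) mod q: c ≡ 12 (mod 13), and 12^5 mod 13 = 12.
h = q_inv·(m₁ − m₂) mod p = 12·(20 − 12) mod 31 = 3.
m = m₂ + h·q = 12 + 3·13 = 51.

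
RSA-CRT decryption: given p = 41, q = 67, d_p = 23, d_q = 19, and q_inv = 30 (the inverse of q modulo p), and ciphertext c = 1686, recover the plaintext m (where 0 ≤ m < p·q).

1642

m₁ = c^(d_p) mod p: c ≡ 5 (mod 41), and 5^23 mod 41 = 2.
m₂ = c^(d_q) mod q: c ≡ 11 (mod 67), and 11^19 mod 67 = 34.
h = q_inv·(m₁ − m₂) mod p = 30·(2 − 34) mod 41 = 24.
m = m₂ + h·q = 34 + 24·67 = 1642.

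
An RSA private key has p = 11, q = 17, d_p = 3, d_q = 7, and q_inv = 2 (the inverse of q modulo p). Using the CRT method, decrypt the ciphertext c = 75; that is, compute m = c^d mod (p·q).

m₁ = c^(d_p) mod p: c ≡ 9 (mod 11), and 9^3 mod 11 = 3.
m₂ = c^(d_q) mod q: c ≡ 7 (mod 17), and 7^7 mod 17 = 12.
h = q_inv·(m₁ − m₂) mod p = 2·(3 − 12) mod 11 = 4.
m = m₂ + h·q = 12 + 4·17 = 80.

80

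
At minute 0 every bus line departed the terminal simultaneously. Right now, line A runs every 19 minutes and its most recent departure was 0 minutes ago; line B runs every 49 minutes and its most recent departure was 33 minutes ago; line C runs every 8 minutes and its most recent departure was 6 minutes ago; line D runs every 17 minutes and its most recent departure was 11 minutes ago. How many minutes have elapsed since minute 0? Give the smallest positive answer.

22230

From t ≡ 0 (mod 19) write t = 0 + 19s. Substituting into t ≡ 33 (mod 49) gives 19s ≡ 33 (mod 49), and since 19⁻¹ ≡ 31 (mod 49), s ≡ 43. Hence t ≡ 0 + 19·43 = 817 (mod 931).
From t ≡ 817 (mod 931) write t = 817 + 931s. Substituting into t ≡ 6 (mod 8) gives 931s ≡ 5 (mod 8), and since 3⁻¹ ≡ 3 (mod 8), s ≡ 7. Hence t ≡ 817 + 931·7 = 7334 (mod 7448).
From t ≡ 7334 (mod 7448) write t = 7334 + 7448s. Substituting into t ≡ 11 (mod 17) gives 7448s ≡ 4 (mod 17), and since 2⁻¹ ≡ 9 (mod 17), s ≡ 2. Hence t ≡ 7334 + 7448·2 = 22230 (mod 126616).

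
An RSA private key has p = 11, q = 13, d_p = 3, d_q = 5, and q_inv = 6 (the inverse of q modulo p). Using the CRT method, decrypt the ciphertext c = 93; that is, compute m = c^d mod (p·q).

136

m₁ = c^(d_p) mod p: c ≡ 5 (mod 11), and 5^3 mod 11 = 4.
m₂ = c^(d_q) mod q: c ≡ 2 (mod 13), and 2^5 mod 13 = 6.
h = q_inv·(m₁ − m₂) mod p = 6·(4 − 6) mod 11 = 10.
m = m₂ + h·q = 6 + 10·13 = 136.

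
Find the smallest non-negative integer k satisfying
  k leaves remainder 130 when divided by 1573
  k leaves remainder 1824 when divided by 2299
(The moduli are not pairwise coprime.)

Combine the congruences pairwise.
gcd(1573, 2299) = 121 and 121 | (1824 − 130), so the pair is consistent; merging gives k ≡ 6422 (mod 29887), where 29887 = lcm(1573, 2299).
The solution is unique modulo lcm(1573, 2299) = 29887.

6422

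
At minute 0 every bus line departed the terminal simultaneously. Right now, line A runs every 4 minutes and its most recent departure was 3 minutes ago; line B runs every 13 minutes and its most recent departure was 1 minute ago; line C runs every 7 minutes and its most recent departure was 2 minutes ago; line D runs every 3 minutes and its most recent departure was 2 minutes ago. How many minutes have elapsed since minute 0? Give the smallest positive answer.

From t ≡ 3 (mod 4) write t = 3 + 4s. Substituting into t ≡ 1 (mod 13) gives 4s ≡ 11 (mod 13), and since 4⁻¹ ≡ 10 (mod 13), s ≡ 6. Hence t ≡ 3 + 4·6 = 27 (mod 52).
From t ≡ 27 (mod 52) write t = 27 + 52s. Substituting into t ≡ 2 (mod 7) gives 52s ≡ 3 (mod 7), and since 3⁻¹ ≡ 5 (mod 7), s ≡ 1. Hence t ≡ 27 + 52·1 = 79 (mod 364).
From t ≡ 79 (mod 364) write t = 79 + 364s. Substituting into t ≡ 2 (mod 3) gives 364s ≡ 1 (mod 3), and since 1⁻¹ ≡ 1 (mod 3), s ≡ 1. Hence t ≡ 79 + 364·1 = 443 (mod 1092).

443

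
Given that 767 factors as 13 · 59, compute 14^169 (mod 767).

469

Mod 13: 14 ≡ 1; by Fermat, exponent reduces to 169 mod 12 = 1; 1^1 ≡ 1 (mod 13).
Mod 59: 14 ≡ 14; by Fermat, exponent reduces to 169 mod 58 = 53; 14^53 ≡ 56 (mod 59).
Combine by CRT: x ≡ 1 (mod 13), x ≡ 56 (mod 59) ⇒ x ≡ 469 (mod 767).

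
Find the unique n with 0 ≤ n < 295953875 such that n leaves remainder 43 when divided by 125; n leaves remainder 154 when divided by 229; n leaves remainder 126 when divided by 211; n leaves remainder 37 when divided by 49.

280534543

Combine the congruences pairwise.
From n ≡ 43 (mod 125) write n = 43 + 125t. Substituting into n ≡ 154 (mod 229) gives 125t ≡ 111 (mod 229), and since 125⁻¹ ≡ 11 (mod 229), t ≡ 76. Hence n ≡ 43 + 125·76 = 9543 (mod 28625).
From n ≡ 9543 (mod 28625) write n = 9543 + 28625t. Substituting into n ≡ 126 (mod 211) gives 28625t ≡ 78 (mod 211), and since 140⁻¹ ≡ 104 (mod 211), t ≡ 94. Hence n ≡ 9543 + 28625·94 = 2700293 (mod 6039875).
From n ≡ 2700293 (mod 6039875) write n = 2700293 + 6039875t. Substituting into n ≡ 37 (mod 49) gives 6039875t ≡ 36 (mod 49), and since 37⁻¹ ≡ 4 (mod 49), t ≡ 46. Hence n ≡ 2700293 + 6039875·46 = 280534543 (mod 295953875).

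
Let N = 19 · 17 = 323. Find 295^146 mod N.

Mod 19: 295 ≡ 10; by Fermat, exponent reduces to 146 mod 18 = 2; 10^2 ≡ 5 (mod 19).
Mod 17: 295 ≡ 6; by Fermat, exponent reduces to 146 mod 16 = 2; 6^2 ≡ 2 (mod 17).
Combine by CRT: x ≡ 5 (mod 19), x ≡ 2 (mod 17) ⇒ x ≡ 138 (mod 323).

138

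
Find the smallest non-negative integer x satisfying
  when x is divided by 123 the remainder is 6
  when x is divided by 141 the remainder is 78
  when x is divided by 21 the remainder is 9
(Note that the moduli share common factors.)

11076

gcd(123, 141) = 3 and 3 | (78 − 6), so the pair is consistent; merging gives x ≡ 5295 (mod 5781), where 5781 = lcm(123, 141).
gcd(5781, 21) = 3 and 3 | (9 − 5295), so the pair is consistent; merging gives x ≡ 11076 (mod 40467), where 40467 = lcm(5781, 21).
The solution is unique modulo lcm(123, 141, 21) = 40467.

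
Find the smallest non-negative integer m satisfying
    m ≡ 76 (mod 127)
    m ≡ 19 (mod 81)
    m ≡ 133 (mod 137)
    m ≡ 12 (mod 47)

From m ≡ 76 (mod 127) write m = 76 + 127t. Substituting into m ≡ 19 (mod 81) gives 127t ≡ 24 (mod 81), and since 46⁻¹ ≡ 37 (mod 81), t ≡ 78. Hence m ≡ 76 + 127·78 = 9982 (mod 10287).
From m ≡ 9982 (mod 10287) write m = 9982 + 10287t. Substituting into m ≡ 133 (mod 137) gives 10287t ≡ 15 (mod 137), and since 12⁻¹ ≡ 80 (mod 137), t ≡ 104. Hence m ≡ 9982 + 10287·104 = 1079830 (mod 1409319).
From m ≡ 1079830 (mod 1409319) write m = 1079830 + 1409319t. Substituting into m ≡ 12 (mod 47) gives 1409319t ≡ 7 (mod 47), and since 24⁻¹ ≡ 2 (mod 47), t ≡ 14. Hence m ≡ 1079830 + 1409319·14 = 20810296 (mod 66237993).

20810296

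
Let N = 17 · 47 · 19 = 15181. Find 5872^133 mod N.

5587

Mod 17: 5872 ≡ 7; by Fermat, exponent reduces to 133 mod 16 = 5; 7^5 ≡ 11 (mod 17).
Mod 47: 5872 ≡ 44; by Fermat, exponent reduces to 133 mod 46 = 41; 44^41 ≡ 41 (mod 47).
Mod 19: 5872 ≡ 1; by Fermat, exponent reduces to 133 mod 18 = 7; 1^7 ≡ 1 (mod 19).
Combine by CRT: x ≡ 11 (mod 17), x ≡ 41 (mod 47), x ≡ 1 (mod 19) ⇒ x ≡ 5587 (mod 15181).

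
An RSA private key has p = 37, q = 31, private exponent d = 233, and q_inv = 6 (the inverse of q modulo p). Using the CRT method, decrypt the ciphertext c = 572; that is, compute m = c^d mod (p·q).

235

d_p = d mod (p−1) = 233 mod 36 = 17; d_q = d mod (q−1) = 23.
m₁ = c^(d_p) mod p: c ≡ 17 (mod 37), and 17^17 mod 37 = 13.
m₂ = c^(d_q) mod q: c ≡ 14 (mod 31), and 14^23 mod 31 = 18.
h = q_inv·(m₁ − m₂) mod p = 6·(13 − 18) mod 37 = 7.
m = m₂ + h·q = 18 + 7·31 = 235.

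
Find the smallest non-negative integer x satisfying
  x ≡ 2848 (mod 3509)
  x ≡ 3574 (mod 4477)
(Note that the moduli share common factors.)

Combine the congruences pairwise.
gcd(3509, 4477) = 121 and 121 | (3574 − 2848), so the pair is consistent; merging gives x ≡ 97591 (mod 129833), where 129833 = lcm(3509, 4477).
The solution is unique modulo lcm(3509, 4477) = 129833.

97591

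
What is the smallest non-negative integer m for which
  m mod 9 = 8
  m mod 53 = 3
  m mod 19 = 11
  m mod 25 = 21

132821

The moduli are pairwise coprime; N = 9·53·19·25 = 226575.
N/9 = 25175; 25175 ≡ 2 (mod 9); 2·5 ≡ 1, so inverse 5.
N/53 = 4275; 4275 ≡ 35 (mod 53); 35·50 ≡ 1, so inverse 50.
N/19 = 11925; 11925 ≡ 12 (mod 19); 12·8 ≡ 1, so inverse 8.
N/25 = 9063; 9063 ≡ 13 (mod 25); 13·2 ≡ 1, so inverse 2.
m ≡ 8·25175·5 + 3·4275·50 + 11·11925·8 + 21·9063·2 = 3078296.
3078296 mod 226575 = 132821.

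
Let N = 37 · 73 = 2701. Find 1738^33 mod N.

Mod 37: 1738 ≡ 36; 36^33 ≡ 36 (mod 37).
Mod 73: 1738 ≡ 59; 59^33 ≡ 17 (mod 73).
Combine by CRT: x ≡ 36 (mod 37), x ≡ 17 (mod 73) ⇒ x ≡ 1331 (mod 2701).

1331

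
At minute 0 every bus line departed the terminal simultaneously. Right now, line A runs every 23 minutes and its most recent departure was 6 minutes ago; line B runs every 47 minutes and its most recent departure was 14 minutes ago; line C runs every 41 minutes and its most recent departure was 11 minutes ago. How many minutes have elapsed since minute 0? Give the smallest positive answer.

2881

The moduli are pairwise coprime; N = 23·47·41 = 44321.
N/23 = 1927; 1927 ≡ 18 (mod 23); 18·9 ≡ 1, so inverse 9.
N/47 = 943; 943 ≡ 3 (mod 47); 3·16 ≡ 1, so inverse 16.
N/41 = 1081; 1081 ≡ 15 (mod 41); 15·11 ≡ 1, so inverse 11.
t ≡ 6·1927·9 + 14·943·16 + 11·1081·11 = 446091.
446091 mod 44321 = 2881.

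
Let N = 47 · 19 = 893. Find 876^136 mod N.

74

Mod 47: 876 ≡ 30; by Fermat, exponent reduces to 136 mod 46 = 44; 30^44 ≡ 27 (mod 47).
Mod 19: 876 ≡ 2; by Fermat, exponent reduces to 136 mod 18 = 10; 2^10 ≡ 17 (mod 19).
Combine by CRT: x ≡ 27 (mod 47), x ≡ 17 (mod 19) ⇒ x ≡ 74 (mod 893).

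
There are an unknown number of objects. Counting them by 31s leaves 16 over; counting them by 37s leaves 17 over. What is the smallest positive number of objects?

From N ≡ 16 (mod 31) write N = 16 + 31t. Substituting into N ≡ 17 (mod 37) gives 31t ≡ 1 (mod 37), and since 31⁻¹ ≡ 6 (mod 37), t ≡ 6. Hence N ≡ 16 + 31·6 = 202 (mod 1147).

202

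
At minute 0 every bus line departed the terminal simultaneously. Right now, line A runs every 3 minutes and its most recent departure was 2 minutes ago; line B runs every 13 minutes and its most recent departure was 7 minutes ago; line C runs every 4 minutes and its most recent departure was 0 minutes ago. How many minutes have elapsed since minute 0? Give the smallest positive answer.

From t ≡ 2 (mod 3) write t = 2 + 3s. Substituting into t ≡ 7 (mod 13) gives 3s ≡ 5 (mod 13), and since 3⁻¹ ≡ 9 (mod 13), s ≡ 6. Hence t ≡ 2 + 3·6 = 20 (mod 39).
From t ≡ 20 (mod 39) write t = 20 + 39s. Substituting into t ≡ 0 (mod 4) gives 39s ≡ 0 (mod 4), and since 3⁻¹ ≡ 3 (mod 4), s ≡ 0. Hence t ≡ 20 + 39·0 = 20 (mod 156).

20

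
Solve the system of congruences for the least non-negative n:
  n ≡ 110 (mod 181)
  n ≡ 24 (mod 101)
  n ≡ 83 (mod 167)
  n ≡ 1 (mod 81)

173716489

Combine the congruences pairwise.
From n ≡ 110 (mod 181) write n = 110 + 181t. Substituting into n ≡ 24 (mod 101) gives 181t ≡ 15 (mod 101), and since 80⁻¹ ≡ 24 (mod 101), t ≡ 57. Hence n ≡ 110 + 181·57 = 10427 (mod 18281).
From n ≡ 10427 (mod 18281) write n = 10427 + 18281t. Substituting into n ≡ 83 (mod 167) gives 18281t ≡ 10 (mod 167), and since 78⁻¹ ≡ 15 (mod 167), t ≡ 150. Hence n ≡ 10427 + 18281·150 = 2752577 (mod 3052927).
From n ≡ 2752577 (mod 3052927) write n = 2752577 + 3052927t. Substituting into n ≡ 1 (mod 81) gives 3052927t ≡ 47 (mod 81), and since 37⁻¹ ≡ 46 (mod 81), t ≡ 56. Hence n ≡ 2752577 + 3052927·56 = 173716489 (mod 247287087).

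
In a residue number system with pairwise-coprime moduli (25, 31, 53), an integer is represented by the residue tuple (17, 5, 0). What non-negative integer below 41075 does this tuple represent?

4717

From x ≡ 17 (mod 25) write x = 17 + 25t. Substituting into x ≡ 5 (mod 31) gives 25t ≡ 19 (mod 31), and since 25⁻¹ ≡ 5 (mod 31), t ≡ 2. Hence x ≡ 17 + 25·2 = 67 (mod 775).
From x ≡ 67 (mod 775) write x = 67 + 775t. Substituting into x ≡ 0 (mod 53) gives 775t ≡ 39 (mod 53), and since 33⁻¹ ≡ 45 (mod 53), t ≡ 6. Hence x ≡ 67 + 775·6 = 4717 (mod 41075).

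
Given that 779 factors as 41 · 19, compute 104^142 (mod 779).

Mod 41: 104 ≡ 22; by Fermat, exponent reduces to 142 mod 40 = 22; 22^22 ≡ 8 (mod 41).
Mod 19: 104 ≡ 9; by Fermat, exponent reduces to 142 mod 18 = 16; 9^16 ≡ 4 (mod 19).
Combine by CRT: x ≡ 8 (mod 41), x ≡ 4 (mod 19) ⇒ x ≡ 213 (mod 779).

213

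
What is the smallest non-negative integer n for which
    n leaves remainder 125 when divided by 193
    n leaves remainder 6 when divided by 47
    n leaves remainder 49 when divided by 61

From n ≡ 125 (mod 193) write n = 125 + 193t. Substituting into n ≡ 6 (mod 47) gives 193t ≡ 22 (mod 47), and since 5⁻¹ ≡ 19 (mod 47), t ≡ 42. Hence n ≡ 125 + 193·42 = 8231 (mod 9071).
From n ≡ 8231 (mod 9071) write n = 8231 + 9071t. Substituting into n ≡ 49 (mod 61) gives 9071t ≡ 53 (mod 61), and since 43⁻¹ ≡ 44 (mod 61), t ≡ 14. Hence n ≡ 8231 + 9071·14 = 135225 (mod 553331).

135225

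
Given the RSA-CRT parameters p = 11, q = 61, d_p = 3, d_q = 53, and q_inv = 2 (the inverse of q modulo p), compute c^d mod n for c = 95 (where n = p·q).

508

m₁ = c^(d_p) mod p: c ≡ 7 (mod 11), and 7^3 mod 11 = 2.
m₂ = c^(d_q) mod q: c ≡ 34 (mod 61), and 34^53 mod 61 = 20.
h = q_inv·(m₁ − m₂) mod p = 2·(2 − 20) mod 11 = 8.
m = m₂ + h·q = 20 + 8·61 = 508.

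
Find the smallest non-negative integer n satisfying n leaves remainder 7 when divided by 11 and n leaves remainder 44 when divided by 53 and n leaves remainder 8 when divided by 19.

6563

From n ≡ 7 (mod 11) write n = 7 + 11t. Substituting into n ≡ 44 (mod 53) gives 11t ≡ 37 (mod 53), and since 11⁻¹ ≡ 29 (mod 53), t ≡ 13. Hence n ≡ 7 + 11·13 = 150 (mod 583).
From n ≡ 150 (mod 583) write n = 150 + 583t. Substituting into n ≡ 8 (mod 19) gives 583t ≡ 10 (mod 19), and since 13⁻¹ ≡ 3 (mod 19), t ≡ 11. Hence n ≡ 150 + 583·11 = 6563 (mod 11077).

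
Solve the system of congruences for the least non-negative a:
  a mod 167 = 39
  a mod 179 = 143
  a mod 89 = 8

Combine the congruences pairwise.
From a ≡ 39 (mod 167) write a = 39 + 167t. Substituting into a ≡ 143 (mod 179) gives 167t ≡ 104 (mod 179), and since 167⁻¹ ≡ 164 (mod 179), t ≡ 51. Hence a ≡ 39 + 167·51 = 8556 (mod 29893).
From a ≡ 8556 (mod 29893) write a = 8556 + 29893t. Substituting into a ≡ 8 (mod 89) gives 29893t ≡ 85 (mod 89), and since 78⁻¹ ≡ 8 (mod 89), t ≡ 57. Hence a ≡ 8556 + 29893·57 = 1712457 (mod 2660477).

1712457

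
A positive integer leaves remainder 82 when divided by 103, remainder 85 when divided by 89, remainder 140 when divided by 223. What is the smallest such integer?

1662605

The moduli are pairwise coprime; N = 103·89·223 = 2044241.
N/103 = 19847; 19847 ≡ 71 (mod 103); 71·74 ≡ 1, so inverse 74.
N/89 = 22969; 22969 ≡ 7 (mod 89); 7·51 ≡ 1, so inverse 51.
N/223 = 9167; 9167 ≡ 24 (mod 223); 24·158 ≡ 1, so inverse 158.
m ≡ 82·19847·74 + 85·22969·51 + 140·9167·158 = 422776251.
422776251 mod 2044241 = 1662605.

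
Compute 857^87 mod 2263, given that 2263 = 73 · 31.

1411

Mod 73: 857 ≡ 54; by Fermat, exponent reduces to 87 mod 72 = 15; 54^15 ≡ 24 (mod 73).
Mod 31: 857 ≡ 20; by Fermat, exponent reduces to 87 mod 30 = 27; 20^27 ≡ 16 (mod 31).
Combine by CRT: x ≡ 24 (mod 73), x ≡ 16 (mod 31) ⇒ x ≡ 1411 (mod 2263).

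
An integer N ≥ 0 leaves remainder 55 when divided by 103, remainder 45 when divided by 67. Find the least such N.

From N ≡ 55 (mod 103) write N = 55 + 103t. Substituting into N ≡ 45 (mod 67) gives 103t ≡ 57 (mod 67), and since 36⁻¹ ≡ 54 (mod 67), t ≡ 63. Hence N ≡ 55 + 103·63 = 6544 (mod 6901).

6544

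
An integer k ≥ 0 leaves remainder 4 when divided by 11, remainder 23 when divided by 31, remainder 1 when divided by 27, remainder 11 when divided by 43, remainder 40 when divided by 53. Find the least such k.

From k ≡ 4 (mod 11) write k = 4 + 11t. Substituting into k ≡ 23 (mod 31) gives 11t ≡ 19 (mod 31), and since 11⁻¹ ≡ 17 (mod 31), t ≡ 13. Hence k ≡ 4 + 11·13 = 147 (mod 341).
From k ≡ 147 (mod 341) write k = 147 + 341t. Substituting into k ≡ 1 (mod 27) gives 341t ≡ 16 (mod 27), and since 17⁻¹ ≡ 8 (mod 27), t ≡ 20. Hence k ≡ 147 + 341·20 = 6967 (mod 9207).
From k ≡ 6967 (mod 9207) write k = 6967 + 9207t. Substituting into k ≡ 11 (mod 43) gives 9207t ≡ 10 (mod 43), and since 5⁻¹ ≡ 26 (mod 43), t ≡ 2. Hence k ≡ 6967 + 9207·2 = 25381 (mod 395901).
From k ≡ 25381 (mod 395901) write k = 25381 + 395901t. Substituting into k ≡ 40 (mod 53) gives 395901t ≡ 46 (mod 53), and since 44⁻¹ ≡ 47 (mod 53), t ≡ 42. Hence k ≡ 25381 + 395901·42 = 16653223 (mod 20982753).

16653223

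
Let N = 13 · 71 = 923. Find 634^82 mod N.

Mod 13: 634 ≡ 10; by Fermat, exponent reduces to 82 mod 12 = 10; 10^10 ≡ 3 (mod 13).
Mod 71: 634 ≡ 66; by Fermat, exponent reduces to 82 mod 70 = 12; 66^12 ≡ 25 (mod 71).
Combine by CRT: x ≡ 3 (mod 13), x ≡ 25 (mod 71) ⇒ x ≡ 380 (mod 923).

380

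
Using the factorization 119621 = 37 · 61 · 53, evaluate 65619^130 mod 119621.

Mod 37: 65619 ≡ 18; by Fermat, exponent reduces to 130 mod 36 = 22; 18^22 ≡ 30 (mod 37).
Mod 61: 65619 ≡ 44; by Fermat, exponent reduces to 130 mod 60 = 10; 44^10 ≡ 14 (mod 61).
Mod 53: 65619 ≡ 5; by Fermat, exponent reduces to 130 mod 52 = 26; 5^26 ≡ 52 (mod 53).
Combine by CRT: x ≡ 30 (mod 37), x ≡ 14 (mod 61), x ≡ 52 (mod 53) ⇒ x ≡ 7578 (mod 119621).

7578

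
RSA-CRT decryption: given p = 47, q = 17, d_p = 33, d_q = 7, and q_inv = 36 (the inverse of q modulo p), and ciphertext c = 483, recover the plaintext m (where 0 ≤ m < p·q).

m₁ = c^(d_p) mod p: c ≡ 13 (mod 47), and 13^33 mod 47 = 45.
m₂ = c^(d_q) mod q: c ≡ 7 (mod 17), and 7^7 mod 17 = 12.
h = q_inv·(m₁ − m₂) mod p = 36·(45 − 12) mod 47 = 13.
m = m₂ + h·q = 12 + 13·17 = 233.

233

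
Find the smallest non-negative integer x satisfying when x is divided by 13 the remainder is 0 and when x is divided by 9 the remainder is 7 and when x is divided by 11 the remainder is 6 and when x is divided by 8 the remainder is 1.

2041

Combine the congruences pairwise.
From x ≡ 0 (mod 13) write x = 0 + 13t. Substituting into x ≡ 7 (mod 9) gives 13t ≡ 7 (mod 9), and since 4⁻¹ ≡ 7 (mod 9), t ≡ 4. Hence x ≡ 0 + 13·4 = 52 (mod 117).
From x ≡ 52 (mod 117) write x = 52 + 117t. Substituting into x ≡ 6 (mod 11) gives 117t ≡ 9 (mod 11), and since 7⁻¹ ≡ 8 (mod 11), t ≡ 6. Hence x ≡ 52 + 117·6 = 754 (mod 1287).
From x ≡ 754 (mod 1287) write x = 754 + 1287t. Substituting into x ≡ 1 (mod 8) gives 1287t ≡ 7 (mod 8), and since 7⁻¹ ≡ 7 (mod 8), t ≡ 1. Hence x ≡ 754 + 1287·1 = 2041 (mod 10296).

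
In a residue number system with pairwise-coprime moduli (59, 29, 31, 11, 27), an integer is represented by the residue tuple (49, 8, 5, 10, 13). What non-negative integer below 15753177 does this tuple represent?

The moduli are pairwise coprime; N = 59·29·31·11·27 = 15753177.
N/59 = 267003; 267003 ≡ 28 (mod 59); 28·19 ≡ 1, so inverse 19.
N/29 = 543213; 543213 ≡ 14 (mod 29); 14·27 ≡ 1, so inverse 27.
N/31 = 508167; 508167 ≡ 15 (mod 31); 15·29 ≡ 1, so inverse 29.
N/11 = 1432107; 1432107 ≡ 6 (mod 11); 6·2 ≡ 1, so inverse 2.
N/27 = 583451; 583451 ≡ 8 (mod 27); 8·17 ≡ 1, so inverse 17.
x ≡ 49·267003·19 + 8·543213·27 + 5·508167·29 + 10·1432107·2 + 13·583451·17 = 597182827.
597182827 mod 15753177 = 14315278.

14315278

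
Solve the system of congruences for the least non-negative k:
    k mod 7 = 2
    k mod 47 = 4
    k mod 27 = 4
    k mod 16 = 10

78682

From k ≡ 2 (mod 7) write k = 2 + 7t. Substituting into k ≡ 4 (mod 47) gives 7t ≡ 2 (mod 47), and since 7⁻¹ ≡ 27 (mod 47), t ≡ 7. Hence k ≡ 2 + 7·7 = 51 (mod 329).
From k ≡ 51 (mod 329) write k = 51 + 329t. Substituting into k ≡ 4 (mod 27) gives 329t ≡ 7 (mod 27), and since 5⁻¹ ≡ 11 (mod 27), t ≡ 23. Hence k ≡ 51 + 329·23 = 7618 (mod 8883).
From k ≡ 7618 (mod 8883) write k = 7618 + 8883t. Substituting into k ≡ 10 (mod 16) gives 8883t ≡ 8 (mod 16), and since 3⁻¹ ≡ 11 (mod 16), t ≡ 8. Hence k ≡ 7618 + 8883·8 = 78682 (mod 142128).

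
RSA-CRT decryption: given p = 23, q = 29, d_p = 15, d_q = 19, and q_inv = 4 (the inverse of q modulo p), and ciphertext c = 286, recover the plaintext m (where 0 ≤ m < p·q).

281

m₁ = c^(d_p) mod p: c ≡ 10 (mod 23), and 10^15 mod 23 = 5.
m₂ = c^(d_q) mod q: c ≡ 25 (mod 29), and 25^19 mod 29 = 20.
h = q_inv·(m₁ − m₂) mod p = 4·(5 − 20) mod 23 = 9.
m = m₂ + h·q = 20 + 9·29 = 281.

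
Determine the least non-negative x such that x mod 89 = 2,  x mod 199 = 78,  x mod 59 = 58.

The moduli are pairwise coprime; N = 89·199·59 = 1044949.
N/89 = 11741; 11741 ≡ 82 (mod 89); 82·38 ≡ 1, so inverse 38.
N/199 = 5251; 5251 ≡ 77 (mod 199); 77·168 ≡ 1, so inverse 168.
N/59 = 17711; 17711 ≡ 11 (mod 59); 11·43 ≡ 1, so inverse 43.
x ≡ 2·11741·38 + 78·5251·168 + 58·17711·43 = 113872654.
113872654 mod 1044949 = 1018162.

1018162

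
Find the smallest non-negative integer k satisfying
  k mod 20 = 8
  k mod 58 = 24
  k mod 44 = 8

3968

gcd(20, 58) = 2 and 2 | (24 − 8), so the pair is consistent; merging gives k ≡ 488 (mod 580), where 580 = lcm(20, 58).
gcd(580, 44) = 4 and 4 | (8 − 488), so the pair is consistent; merging gives k ≡ 3968 (mod 6380), where 6380 = lcm(580, 44).
The solution is unique modulo lcm(20, 58, 44) = 6380.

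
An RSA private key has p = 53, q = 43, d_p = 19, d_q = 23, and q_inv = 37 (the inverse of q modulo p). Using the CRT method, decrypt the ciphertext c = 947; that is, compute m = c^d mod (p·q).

m₁ = c^(d_p) mod p: c ≡ 46 (mod 53), and 46^19 mod 53 = 42.
m₂ = c^(d_q) mod q: c ≡ 1 (mod 43), and 1^23 mod 43 = 1.
h = q_inv·(m₁ − m₂) mod p = 37·(42 − 1) mod 53 = 33.
m = m₂ + h·q = 1 + 33·43 = 1420.

1420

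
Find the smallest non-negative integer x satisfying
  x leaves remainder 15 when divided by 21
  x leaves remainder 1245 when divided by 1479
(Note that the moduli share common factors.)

2724

gcd(21, 1479) = 3 and 3 | (1245 − 15), so the pair is consistent; merging gives x ≡ 2724 (mod 10353), where 10353 = lcm(21, 1479).
The solution is unique modulo lcm(21, 1479) = 10353.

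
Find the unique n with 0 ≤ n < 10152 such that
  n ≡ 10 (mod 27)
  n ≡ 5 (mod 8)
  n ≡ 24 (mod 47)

3925

The moduli are pairwise coprime; M = 27·8·47 = 10152.
M/27 = 376; 376 ≡ 25 (mod 27); 25·13 ≡ 1, so inverse 13.
M/8 = 1269; 1269 ≡ 5 (mod 8); 5·5 ≡ 1, so inverse 5.
M/47 = 216; 216 ≡ 28 (mod 47); 28·42 ≡ 1, so inverse 42.
n ≡ 10·376·13 + 5·1269·5 + 24·216·42 = 298333.
298333 mod 10152 = 3925.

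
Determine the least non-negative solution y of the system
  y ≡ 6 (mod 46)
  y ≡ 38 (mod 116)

1662

gcd(46, 116) = 2 and 2 | (38 − 6), so the pair is consistent; merging gives y ≡ 1662 (mod 2668), where 2668 = lcm(46, 116).
The solution is unique modulo lcm(46, 116) = 2668.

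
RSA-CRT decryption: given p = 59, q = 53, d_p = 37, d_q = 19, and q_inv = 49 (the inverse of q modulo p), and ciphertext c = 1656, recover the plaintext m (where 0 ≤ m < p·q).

m₁ = c^(d_p) mod p: c ≡ 4 (mod 59), and 4^37 mod 59 = 46.
m₂ = c^(d_q) mod q: c ≡ 13 (mod 53), and 13^19 mod 53 = 46.
h = q_inv·(m₁ − m₂) mod p = 49·(46 − 46) mod 59 = 0.
m = m₂ + h·q = 46 + 0·53 = 46.

46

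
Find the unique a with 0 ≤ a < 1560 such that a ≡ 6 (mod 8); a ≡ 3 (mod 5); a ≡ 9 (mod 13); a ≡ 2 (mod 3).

From a ≡ 6 (mod 8) write a = 6 + 8t. Substituting into a ≡ 3 (mod 5) gives 8t ≡ 2 (mod 5), and since 3⁻¹ ≡ 2 (mod 5), t ≡ 4. Hence a ≡ 6 + 8·4 = 38 (mod 40).
From a ≡ 38 (mod 40) write a = 38 + 40t. Substituting into a ≡ 9 (mod 13) gives 40t ≡ 10 (mod 13), and since 1⁻¹ ≡ 1 (mod 13), t ≡ 10. Hence a ≡ 38 + 40·10 = 438 (mod 520).
From a ≡ 438 (mod 520) write a = 438 + 520t. Substituting into a ≡ 2 (mod 3) gives 520t ≡ 2 (mod 3), and since 1⁻¹ ≡ 1 (mod 3), t ≡ 2. Hence a ≡ 438 + 520·2 = 1478 (mod 1560).

1478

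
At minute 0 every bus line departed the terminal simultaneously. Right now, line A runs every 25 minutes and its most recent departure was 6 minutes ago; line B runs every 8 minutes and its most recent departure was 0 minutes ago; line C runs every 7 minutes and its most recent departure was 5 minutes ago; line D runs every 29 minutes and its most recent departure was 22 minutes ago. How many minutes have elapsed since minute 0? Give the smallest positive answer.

From t ≡ 6 (mod 25) write t = 6 + 25s. Substituting into t ≡ 0 (mod 8) gives 25s ≡ 2 (mod 8), and since 1⁻¹ ≡ 1 (mod 8), s ≡ 2. Hence t ≡ 6 + 25·2 = 56 (mod 200).
From t ≡ 56 (mod 200) write t = 56 + 200s. Substituting into t ≡ 5 (mod 7) gives 200s ≡ 5 (mod 7), and since 4⁻¹ ≡ 2 (mod 7), s ≡ 3. Hence t ≡ 56 + 200·3 = 656 (mod 1400).
From t ≡ 656 (mod 1400) write t = 656 + 1400s. Substituting into t ≡ 22 (mod 29) gives 1400s ≡ 4 (mod 29), and since 8⁻¹ ≡ 11 (mod 29), s ≡ 15. Hence t ≡ 656 + 1400·15 = 21656 (mod 40600).

21656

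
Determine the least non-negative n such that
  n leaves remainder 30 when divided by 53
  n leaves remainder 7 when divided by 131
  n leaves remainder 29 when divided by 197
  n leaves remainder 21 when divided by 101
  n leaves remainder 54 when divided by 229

The moduli are pairwise coprime; M = 53·131·197·101·229 = 31635175459.
M/53 = 596890103; 596890103 ≡ 22 (mod 53); 22·41 ≡ 1, so inverse 41.
M/131 = 241489889; 241489889 ≡ 35 (mod 131); 35·15 ≡ 1, so inverse 15.
M/197 = 160584647; 160584647 ≡ 97 (mod 197); 97·65 ≡ 1, so inverse 65.
M/101 = 313219559; 313219559 ≡ 76 (mod 101); 76·4 ≡ 1, so inverse 4.
M/229 = 138144871; 138144871 ≡ 163 (mod 229); 163·170 ≡ 1, so inverse 170.
n ≡ 30·596890103·41 + 7·241489889·15 + 29·160584647·65 + 21·313219559·4 + 54·138144871·170 = 2356713683366.
2356713683366 mod 31635175459 = 15710699400.

15710699400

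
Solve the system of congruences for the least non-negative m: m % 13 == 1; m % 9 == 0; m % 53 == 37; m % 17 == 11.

2952

The moduli are pairwise coprime; N = 13·9·53·17 = 105417.
N/13 = 8109; 8109 ≡ 10 (mod 13); 10·4 ≡ 1, so inverse 4.
N/9 = 11713; 11713 ≡ 4 (mod 9); 4·7 ≡ 1, so inverse 7.
N/53 = 1989; 1989 ≡ 28 (mod 53); 28·36 ≡ 1, so inverse 36.
N/17 = 6201; 6201 ≡ 13 (mod 17); 13·4 ≡ 1, so inverse 4.
m ≡ 1·8109·4 + 0·11713·7 + 37·1989·36 + 11·6201·4 = 2954628.
2954628 mod 105417 = 2952.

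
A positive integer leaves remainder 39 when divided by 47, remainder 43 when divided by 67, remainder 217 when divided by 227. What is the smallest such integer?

The moduli are pairwise coprime; M = 47·67·227 = 714823.
M/47 = 15209; 15209 ≡ 28 (mod 47); 28·42 ≡ 1, so inverse 42.
M/67 = 10669; 10669 ≡ 16 (mod 67); 16·21 ≡ 1, so inverse 21.
M/227 = 3149; 3149 ≡ 198 (mod 227); 198·180 ≡ 1, so inverse 180.
n ≡ 39·15209·42 + 43·10669·21 + 217·3149·180 = 157546389.
157546389 mod 714823 = 285329.

285329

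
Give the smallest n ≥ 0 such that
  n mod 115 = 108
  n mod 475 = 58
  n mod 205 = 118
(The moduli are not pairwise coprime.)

147308

gcd(115, 475) = 5 and 5 | (58 − 108), so the pair is consistent; merging gives n ≡ 5283 (mod 10925), where 10925 = lcm(115, 475).
gcd(10925, 205) = 5 and 5 | (118 − 5283), so the pair is consistent; merging gives n ≡ 147308 (mod 447925), where 447925 = lcm(10925, 205).
The solution is unique modulo lcm(115, 475, 205) = 447925.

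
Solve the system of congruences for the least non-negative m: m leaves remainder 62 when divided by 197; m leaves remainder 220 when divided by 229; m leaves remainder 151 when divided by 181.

774469

Combine the congruences pairwise.
From m ≡ 62 (mod 197) write m = 62 + 197t. Substituting into m ≡ 220 (mod 229) gives 197t ≡ 158 (mod 229), and since 197⁻¹ ≡ 93 (mod 229), t ≡ 38. Hence m ≡ 62 + 197·38 = 7548 (mod 45113).
From m ≡ 7548 (mod 45113) write m = 7548 + 45113t. Substituting into m ≡ 151 (mod 181) gives 45113t ≡ 24 (mod 181), and since 44⁻¹ ≡ 144 (mod 181), t ≡ 17. Hence m ≡ 7548 + 45113·17 = 774469 (mod 8165453).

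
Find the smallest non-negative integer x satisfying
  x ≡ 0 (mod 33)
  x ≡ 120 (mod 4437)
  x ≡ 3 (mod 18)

gcd(33, 4437) = 3 and 3 | (120 − 0), so the pair is consistent; merging gives x ≡ 13431 (mod 48807), where 48807 = lcm(33, 4437).
gcd(48807, 18) = 9 and 9 | (3 − 13431), so the pair is consistent; merging gives x ≡ 13431 (mod 97614), where 97614 = lcm(48807, 18).
The solution is unique modulo lcm(33, 4437, 18) = 97614.

13431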